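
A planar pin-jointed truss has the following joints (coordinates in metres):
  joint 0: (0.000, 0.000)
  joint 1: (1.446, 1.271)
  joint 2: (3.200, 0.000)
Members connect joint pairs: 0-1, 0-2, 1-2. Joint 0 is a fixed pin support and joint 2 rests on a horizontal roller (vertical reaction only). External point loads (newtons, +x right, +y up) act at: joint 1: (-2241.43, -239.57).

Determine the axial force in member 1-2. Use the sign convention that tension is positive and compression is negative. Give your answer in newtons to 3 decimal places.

1332.739

N=3 nodes, M=3 members, R=3 reactions → 2N=6, M+R=6
member 0 (0-1): L=1.9252, (cx,cy)=(0.7511,0.6602)
member 1 (0-2): L=3.2000, (cx,cy)=(1.0000,0.0000)
member 2 (1-2): L=2.1661, (cx,cy)=(0.8098,-0.5868)
solve A·x = −loads:
  F[0-1] = -1547.3958 N (compression)
  F[0-2] = -1079.1893 N (compression)
  F[1-2] = +1332.7388 N (tension)
  Rx@0 = +2241.4300 N
  Ry@0 = +1021.5823 N
  Ry@2 = -782.0123 N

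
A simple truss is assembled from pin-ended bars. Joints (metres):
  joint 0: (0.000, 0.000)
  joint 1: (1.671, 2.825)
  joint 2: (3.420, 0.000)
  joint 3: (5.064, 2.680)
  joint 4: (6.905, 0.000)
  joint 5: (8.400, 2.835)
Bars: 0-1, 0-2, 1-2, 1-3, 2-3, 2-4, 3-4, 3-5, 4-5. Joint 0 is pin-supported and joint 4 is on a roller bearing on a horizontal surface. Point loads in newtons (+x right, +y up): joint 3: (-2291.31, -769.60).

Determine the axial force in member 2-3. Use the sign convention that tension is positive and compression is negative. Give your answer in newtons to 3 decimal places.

N=6 nodes, M=9 members, R=3 reactions → 2N=12, M+R=12
member 0 (0-1): L=3.2822, (cx,cy)=(0.5091,0.8607)
member 1 (0-2): L=3.4200, (cx,cy)=(1.0000,0.0000)
member 2 (1-2): L=3.3226, (cx,cy)=(0.5264,-0.8502)
member 3 (1-3): L=3.3961, (cx,cy)=(0.9991,-0.0427)
member 4 (2-3): L=3.1441, (cx,cy)=(0.5229,0.8524)
member 5 (2-4): L=3.4850, (cx,cy)=(1.0000,0.0000)
member 6 (3-4): L=3.2514, (cx,cy)=(0.5662,-0.8243)
member 7 (3-5): L=3.3396, (cx,cy)=(0.9989,0.0464)
member 8 (4-5): L=3.2050, (cx,cy)=(0.4665,0.8845)
solve A·x = −loads:
  F[0-1] = -1271.6401 N (compression)
  F[0-2] = -1643.9065 N (compression)
  F[1-2] = +1355.6970 N (tension)
  F[1-3] = -1362.2793 N (compression)
  F[2-3] = -1352.2608 N (compression)
  F[2-4] = -223.1891 N (compression)
  F[3-4] = +394.1769 N (tension)
  F[3-5] = -0.0000 N (compression)
  F[4-5] = +0.0000 N (tension)
  Rx@0 = +2291.3100 N
  Ry@0 = +1094.5032 N
  Ry@4 = -324.9032 N

-1352.261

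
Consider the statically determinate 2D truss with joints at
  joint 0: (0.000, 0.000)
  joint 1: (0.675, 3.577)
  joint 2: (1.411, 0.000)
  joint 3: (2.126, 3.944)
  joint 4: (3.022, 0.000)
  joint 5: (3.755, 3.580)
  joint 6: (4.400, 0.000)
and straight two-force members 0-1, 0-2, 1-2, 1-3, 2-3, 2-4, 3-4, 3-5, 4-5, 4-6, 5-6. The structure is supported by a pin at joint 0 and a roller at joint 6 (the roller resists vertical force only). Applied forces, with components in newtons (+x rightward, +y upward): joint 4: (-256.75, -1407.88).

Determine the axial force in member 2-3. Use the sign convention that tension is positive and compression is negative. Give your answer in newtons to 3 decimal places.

-405.612

N=7 nodes, M=11 members, R=3 reactions → 2N=14, M+R=14
member 0 (0-1): L=3.6401, (cx,cy)=(0.1854,0.9827)
member 1 (0-2): L=1.4110, (cx,cy)=(1.0000,0.0000)
member 2 (1-2): L=3.6519, (cx,cy)=(0.2015,-0.9795)
member 3 (1-3): L=1.4967, (cx,cy)=(0.9695,0.2452)
member 4 (2-3): L=4.0083, (cx,cy)=(0.1784,0.9840)
member 5 (2-4): L=1.6110, (cx,cy)=(1.0000,0.0000)
member 6 (3-4): L=4.0445, (cx,cy)=(0.2215,-0.9752)
member 7 (3-5): L=1.6692, (cx,cy)=(0.9759,-0.2181)
member 8 (4-5): L=3.6543, (cx,cy)=(0.2006,0.9797)
member 9 (4-6): L=1.3780, (cx,cy)=(1.0000,0.0000)
member 10 (5-6): L=3.6376, (cx,cy)=(0.1773,-0.9842)
solve A·x = −loads:
  F[0-1] = -448.7043 N (compression)
  F[0-2] = -173.5455 N (compression)
  F[1-2] = +407.4680 N (tension)
  F[1-3] = -170.5306 N (compression)
  F[2-3] = -405.6125 N (compression)
  F[2-4] = -19.0722 N (compression)
  F[3-4] = +533.7130 N (tension)
  F[3-5] = -364.6913 N (compression)
  F[4-5] = +905.8390 N (tension)
  F[4-6] = +174.2144 N (tension)
  F[5-6] = -982.5261 N (compression)
  Rx@0 = +256.7500 N
  Ry@0 = +440.9224 N
  Ry@6 = +966.9576 N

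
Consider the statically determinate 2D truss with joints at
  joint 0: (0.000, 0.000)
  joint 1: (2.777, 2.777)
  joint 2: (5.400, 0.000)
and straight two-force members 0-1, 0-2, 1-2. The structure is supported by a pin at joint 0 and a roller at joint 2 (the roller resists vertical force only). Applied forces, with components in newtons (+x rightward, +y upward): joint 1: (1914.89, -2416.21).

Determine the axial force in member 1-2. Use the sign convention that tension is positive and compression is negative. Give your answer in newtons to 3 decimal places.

N=3 nodes, M=3 members, R=3 reactions → 2N=6, M+R=6
member 0 (0-1): L=3.9273, (cx,cy)=(0.7071,0.7071)
member 1 (0-2): L=5.4000, (cx,cy)=(1.0000,0.0000)
member 2 (1-2): L=3.8199, (cx,cy)=(0.6867,-0.7270)
solve A·x = −loads:
  F[0-1] = -267.1474 N (compression)
  F[0-2] = +2103.7917 N (tension)
  F[1-2] = -3063.7953 N (compression)
  Rx@0 = -1914.8900 N
  Ry@0 = +188.9017 N
  Ry@2 = +2227.3083 N

-3063.795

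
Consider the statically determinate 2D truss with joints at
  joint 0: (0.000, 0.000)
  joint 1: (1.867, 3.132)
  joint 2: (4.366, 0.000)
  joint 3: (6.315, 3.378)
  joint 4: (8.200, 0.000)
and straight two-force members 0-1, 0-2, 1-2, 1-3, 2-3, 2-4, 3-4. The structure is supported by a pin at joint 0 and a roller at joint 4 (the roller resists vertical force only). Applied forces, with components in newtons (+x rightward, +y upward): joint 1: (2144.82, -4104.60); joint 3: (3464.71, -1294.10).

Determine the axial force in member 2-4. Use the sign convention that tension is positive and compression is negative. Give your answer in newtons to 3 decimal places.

N=5 nodes, M=7 members, R=3 reactions → 2N=10, M+R=10
member 0 (0-1): L=3.6462, (cx,cy)=(0.5120,0.8590)
member 1 (0-2): L=4.3660, (cx,cy)=(1.0000,0.0000)
member 2 (1-2): L=4.0068, (cx,cy)=(0.6237,-0.7817)
member 3 (1-3): L=4.4548, (cx,cy)=(0.9985,0.0552)
member 4 (2-3): L=3.8999, (cx,cy)=(0.4998,0.8662)
member 5 (2-4): L=3.8340, (cx,cy)=(1.0000,0.0000)
member 6 (3-4): L=3.8683, (cx,cy)=(0.4873,-0.8732)
solve A·x = −loads:
  F[0-1] = -1421.5119 N (compression)
  F[0-2] = +6337.3916 N (tension)
  F[1-2] = -3727.7326 N (compression)
  F[1-3] = -548.5686 N (compression)
  F[2-3] = +3364.0833 N (tension)
  F[2-4] = +2331.2340 N (tension)
  F[3-4] = -4784.0967 N (compression)
  Rx@0 = -5609.5300 N
  Ry@0 = +1221.0297 N
  Ry@4 = +4177.6703 N

2331.234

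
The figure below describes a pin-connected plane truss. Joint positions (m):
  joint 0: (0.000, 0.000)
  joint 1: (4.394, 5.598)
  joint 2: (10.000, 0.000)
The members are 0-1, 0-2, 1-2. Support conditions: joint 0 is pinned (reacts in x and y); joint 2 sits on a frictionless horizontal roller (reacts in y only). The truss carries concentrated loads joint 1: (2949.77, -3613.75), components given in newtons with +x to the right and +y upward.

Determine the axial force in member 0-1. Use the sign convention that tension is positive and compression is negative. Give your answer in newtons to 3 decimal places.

N=3 nodes, M=3 members, R=3 reactions → 2N=6, M+R=6
member 0 (0-1): L=7.1165, (cx,cy)=(0.6174,0.7866)
member 1 (0-2): L=10.0000, (cx,cy)=(1.0000,0.0000)
member 2 (1-2): L=7.9224, (cx,cy)=(0.7076,-0.7066)
solve A·x = −loads:
  F[0-1] = -476.1978 N (compression)
  F[0-2] = +3243.7920 N (tension)
  F[1-2] = -4584.1426 N (compression)
  Rx@0 = -2949.7700 N
  Ry@0 = +374.5870 N
  Ry@2 = +3239.1630 N

-476.198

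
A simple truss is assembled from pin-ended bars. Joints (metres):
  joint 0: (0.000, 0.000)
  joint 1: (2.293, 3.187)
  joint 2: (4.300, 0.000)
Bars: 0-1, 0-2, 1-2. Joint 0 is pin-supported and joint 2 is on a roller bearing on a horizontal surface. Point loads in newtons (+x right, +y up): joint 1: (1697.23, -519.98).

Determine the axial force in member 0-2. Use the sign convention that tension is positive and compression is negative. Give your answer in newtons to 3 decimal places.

966.790

N=3 nodes, M=3 members, R=3 reactions → 2N=6, M+R=6
member 0 (0-1): L=3.9262, (cx,cy)=(0.5840,0.8117)
member 1 (0-2): L=4.3000, (cx,cy)=(1.0000,0.0000)
member 2 (1-2): L=3.7663, (cx,cy)=(0.5329,-0.8462)
solve A·x = −loads:
  F[0-1] = +1250.6907 N (tension)
  F[0-2] = +966.7896 N (tension)
  F[1-2] = -1814.2602 N (compression)
  Rx@0 = -1697.2300 N
  Ry@0 = -1015.2261 N
  Ry@2 = +1535.2061 N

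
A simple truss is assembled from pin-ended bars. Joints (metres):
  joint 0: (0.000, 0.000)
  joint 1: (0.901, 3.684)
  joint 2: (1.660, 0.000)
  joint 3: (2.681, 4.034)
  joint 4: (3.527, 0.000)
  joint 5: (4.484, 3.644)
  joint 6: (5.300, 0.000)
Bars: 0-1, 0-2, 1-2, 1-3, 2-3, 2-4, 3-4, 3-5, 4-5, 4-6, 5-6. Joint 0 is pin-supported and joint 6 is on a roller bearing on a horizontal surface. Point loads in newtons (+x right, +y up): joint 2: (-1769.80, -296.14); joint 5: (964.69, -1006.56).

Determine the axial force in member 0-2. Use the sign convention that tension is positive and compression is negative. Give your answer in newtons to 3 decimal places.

N=7 nodes, M=11 members, R=3 reactions → 2N=14, M+R=14
member 0 (0-1): L=3.7926, (cx,cy)=(0.2376,0.9714)
member 1 (0-2): L=1.6600, (cx,cy)=(1.0000,0.0000)
member 2 (1-2): L=3.7614, (cx,cy)=(0.2018,-0.9794)
member 3 (1-3): L=1.8141, (cx,cy)=(0.9812,0.1929)
member 4 (2-3): L=4.1612, (cx,cy)=(0.2454,0.9694)
member 5 (2-4): L=1.8670, (cx,cy)=(1.0000,0.0000)
member 6 (3-4): L=4.1218, (cx,cy)=(0.2053,-0.9787)
member 7 (3-5): L=1.8447, (cx,cy)=(0.9774,-0.2114)
member 8 (4-5): L=3.7676, (cx,cy)=(0.2540,0.9672)
member 9 (4-6): L=1.7730, (cx,cy)=(1.0000,0.0000)
member 10 (5-6): L=3.7342, (cx,cy)=(0.2185,-0.9758)
solve A·x = −loads:
  F[0-1] = +313.8976 N (tension)
  F[0-2] = -879.6824 N (compression)
  F[1-2] = -284.8061 N (compression)
  F[1-3] = +134.5712 N (tension)
  F[2-3] = +593.2213 N (tension)
  F[2-4] = +687.0933 N (tension)
  F[3-4] = -707.5762 N (compression)
  F[3-5] = +432.6070 N (tension)
  F[4-5] = +715.9947 N (tension)
  F[4-6] = +359.9919 N (tension)
  F[5-6] = -1647.4244 N (compression)
  Rx@0 = +805.1100 N
  Ry@0 = -304.9109 N
  Ry@6 = +1607.6109 N

-879.682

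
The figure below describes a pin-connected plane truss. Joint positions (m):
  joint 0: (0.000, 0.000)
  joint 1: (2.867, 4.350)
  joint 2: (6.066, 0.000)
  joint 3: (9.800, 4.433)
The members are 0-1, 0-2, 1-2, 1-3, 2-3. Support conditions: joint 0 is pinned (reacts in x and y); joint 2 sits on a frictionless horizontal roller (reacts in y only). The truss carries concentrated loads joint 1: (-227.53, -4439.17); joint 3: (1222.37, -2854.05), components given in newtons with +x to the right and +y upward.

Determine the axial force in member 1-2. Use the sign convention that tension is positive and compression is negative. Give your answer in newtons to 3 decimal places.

-5637.012

N=4 nodes, M=5 members, R=3 reactions → 2N=8, M+R=8
member 0 (0-1): L=5.2098, (cx,cy)=(0.5503,0.8350)
member 1 (0-2): L=6.0660, (cx,cy)=(1.0000,0.0000)
member 2 (1-2): L=5.3996, (cx,cy)=(0.5924,-0.8056)
member 3 (1-3): L=6.9335, (cx,cy)=(0.9999,0.0120)
member 4 (2-3): L=5.7961, (cx,cy)=(0.6442,0.7648)
solve A·x = −loads:
  F[0-1] = +174.7580 N (tension)
  F[0-2] = +898.6694 N (tension)
  F[1-2] = -5637.0120 N (compression)
  F[1-3] = +3663.5941 N (tension)
  F[2-3] = -3788.9517 N (compression)
  Rx@0 = -994.8400 N
  Ry@0 = -145.9164 N
  Ry@2 = +7439.1364 N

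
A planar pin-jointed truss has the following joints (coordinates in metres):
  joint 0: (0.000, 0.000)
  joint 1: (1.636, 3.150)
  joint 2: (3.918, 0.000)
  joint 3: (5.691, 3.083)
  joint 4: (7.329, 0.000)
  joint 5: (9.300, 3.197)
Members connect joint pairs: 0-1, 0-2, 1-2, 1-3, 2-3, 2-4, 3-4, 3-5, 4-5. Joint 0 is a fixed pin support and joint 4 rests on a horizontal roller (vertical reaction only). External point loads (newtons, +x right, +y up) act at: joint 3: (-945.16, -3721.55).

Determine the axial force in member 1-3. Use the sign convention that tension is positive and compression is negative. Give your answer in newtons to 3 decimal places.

-1547.799

N=6 nodes, M=9 members, R=3 reactions → 2N=12, M+R=12
member 0 (0-1): L=3.5495, (cx,cy)=(0.4609,0.8874)
member 1 (0-2): L=3.9180, (cx,cy)=(1.0000,0.0000)
member 2 (1-2): L=3.8897, (cx,cy)=(0.5867,-0.8098)
member 3 (1-3): L=4.0556, (cx,cy)=(0.9999,-0.0165)
member 4 (2-3): L=3.5565, (cx,cy)=(0.4985,0.8669)
member 5 (2-4): L=3.4110, (cx,cy)=(1.0000,0.0000)
member 6 (3-4): L=3.4911, (cx,cy)=(0.4692,-0.8831)
member 7 (3-5): L=3.6108, (cx,cy)=(0.9995,0.0316)
member 8 (4-5): L=3.7557, (cx,cy)=(0.5248,0.8512)
solve A·x = −loads:
  F[0-1] = -1385.2532 N (compression)
  F[0-2] = -306.6841 N (compression)
  F[1-2] = +1549.6076 N (tension)
  F[1-3] = -1547.7995 N (compression)
  F[2-3] = -1447.6283 N (compression)
  F[2-4] = +1324.1133 N (tension)
  F[3-4] = -2822.1252 N (compression)
  F[3-5] = -0.0000 N (tension)
  F[4-5] = +0.0000 N (tension)
  Rx@0 = +945.1600 N
  Ry@0 = +1229.3392 N
  Ry@4 = +2492.2108 N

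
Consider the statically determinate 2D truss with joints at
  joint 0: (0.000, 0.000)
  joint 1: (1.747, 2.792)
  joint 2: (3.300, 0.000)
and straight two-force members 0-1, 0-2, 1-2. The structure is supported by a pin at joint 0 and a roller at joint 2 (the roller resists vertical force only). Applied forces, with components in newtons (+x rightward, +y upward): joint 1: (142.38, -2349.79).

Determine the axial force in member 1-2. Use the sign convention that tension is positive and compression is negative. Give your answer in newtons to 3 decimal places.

-1561.297

N=3 nodes, M=3 members, R=3 reactions → 2N=6, M+R=6
member 0 (0-1): L=3.2935, (cx,cy)=(0.5304,0.8477)
member 1 (0-2): L=3.3000, (cx,cy)=(1.0000,0.0000)
member 2 (1-2): L=3.1949, (cx,cy)=(0.4861,-0.8739)
solve A·x = −loads:
  F[0-1] = -1162.3616 N (compression)
  F[0-2] = +758.9379 N (tension)
  F[1-2] = -1561.2966 N (compression)
  Rx@0 = -142.3800 N
  Ry@0 = +985.3633 N
  Ry@2 = +1364.4267 N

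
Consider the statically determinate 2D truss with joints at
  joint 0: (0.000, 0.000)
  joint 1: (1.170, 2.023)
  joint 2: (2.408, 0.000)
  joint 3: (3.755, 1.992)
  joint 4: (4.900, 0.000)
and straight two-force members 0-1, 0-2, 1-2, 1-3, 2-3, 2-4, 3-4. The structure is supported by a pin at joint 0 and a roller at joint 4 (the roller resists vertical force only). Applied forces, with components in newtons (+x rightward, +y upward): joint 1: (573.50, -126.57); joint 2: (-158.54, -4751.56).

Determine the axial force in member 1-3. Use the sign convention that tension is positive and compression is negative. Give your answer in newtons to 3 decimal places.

-3229.220

N=5 nodes, M=7 members, R=3 reactions → 2N=10, M+R=10
member 0 (0-1): L=2.3370, (cx,cy)=(0.5006,0.8657)
member 1 (0-2): L=2.4080, (cx,cy)=(1.0000,0.0000)
member 2 (1-2): L=2.3717, (cx,cy)=(0.5220,-0.8530)
member 3 (1-3): L=2.5852, (cx,cy)=(0.9999,-0.0120)
member 4 (2-3): L=2.4047, (cx,cy)=(0.5602,0.8284)
member 5 (2-4): L=2.4920, (cx,cy)=(1.0000,0.0000)
member 6 (3-4): L=2.2976, (cx,cy)=(0.4983,-0.8670)
solve A·x = −loads:
  F[0-1] = -2629.3307 N (compression)
  F[0-2] = +1731.3299 N (tension)
  F[1-2] = +2565.4647 N (tension)
  F[1-3] = -3229.2197 N (compression)
  F[2-3] = +3094.3620 N (tension)
  F[2-4] = +1495.6549 N (tension)
  F[3-4] = -3001.2724 N (compression)
  Rx@0 = -414.9600 N
  Ry@0 = +2276.0823 N
  Ry@4 = +2602.0477 N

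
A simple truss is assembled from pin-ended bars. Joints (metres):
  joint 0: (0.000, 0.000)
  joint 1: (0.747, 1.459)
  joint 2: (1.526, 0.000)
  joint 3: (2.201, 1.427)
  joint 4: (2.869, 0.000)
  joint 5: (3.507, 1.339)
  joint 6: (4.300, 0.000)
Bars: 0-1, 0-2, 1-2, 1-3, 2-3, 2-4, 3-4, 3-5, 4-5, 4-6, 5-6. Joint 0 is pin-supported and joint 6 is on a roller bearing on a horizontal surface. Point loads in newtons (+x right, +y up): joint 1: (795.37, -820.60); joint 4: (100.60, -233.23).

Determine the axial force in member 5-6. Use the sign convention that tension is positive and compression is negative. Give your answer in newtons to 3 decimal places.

N=7 nodes, M=11 members, R=3 reactions → 2N=14, M+R=14
member 0 (0-1): L=1.6391, (cx,cy)=(0.4557,0.8901)
member 1 (0-2): L=1.5260, (cx,cy)=(1.0000,0.0000)
member 2 (1-2): L=1.6539, (cx,cy)=(0.4710,-0.8821)
member 3 (1-3): L=1.4544, (cx,cy)=(0.9998,-0.0220)
member 4 (2-3): L=1.5786, (cx,cy)=(0.4276,0.9040)
member 5 (2-4): L=1.3430, (cx,cy)=(1.0000,0.0000)
member 6 (3-4): L=1.5756, (cx,cy)=(0.4240,-0.9057)
member 7 (3-5): L=1.3090, (cx,cy)=(0.9977,-0.0672)
member 8 (4-5): L=1.4832, (cx,cy)=(0.4301,0.9028)
member 9 (4-6): L=1.4310, (cx,cy)=(1.0000,0.0000)
member 10 (5-6): L=1.5562, (cx,cy)=(0.5096,-0.8604)
solve A·x = −loads:
  F[0-1] = -545.7610 N (compression)
  F[0-2] = +1144.6921 N (tension)
  F[1-2] = -357.6988 N (compression)
  F[1-3] = -875.8294 N (compression)
  F[2-3] = +349.0589 N (tension)
  F[2-4] = +826.9611 N (tension)
  F[3-4] = -325.9175 N (compression)
  F[3-5] = -589.5181 N (compression)
  F[4-5] = +585.3232 N (tension)
  F[4-6] = +336.4117 N (tension)
  F[5-6] = -660.1831 N (compression)
  Rx@0 = -895.9700 N
  Ry@0 = +485.7905 N
  Ry@6 = +568.0395 N

-660.183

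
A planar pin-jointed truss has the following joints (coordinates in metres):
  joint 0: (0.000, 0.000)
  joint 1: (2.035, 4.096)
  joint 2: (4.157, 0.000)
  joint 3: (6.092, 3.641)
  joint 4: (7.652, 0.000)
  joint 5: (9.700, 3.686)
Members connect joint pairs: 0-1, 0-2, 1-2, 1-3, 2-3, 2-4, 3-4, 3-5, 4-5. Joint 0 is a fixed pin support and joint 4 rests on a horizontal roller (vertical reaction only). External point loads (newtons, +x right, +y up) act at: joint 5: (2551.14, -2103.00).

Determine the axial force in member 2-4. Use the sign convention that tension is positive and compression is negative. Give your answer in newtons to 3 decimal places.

-446.751

N=6 nodes, M=9 members, R=3 reactions → 2N=12, M+R=12
member 0 (0-1): L=4.5737, (cx,cy)=(0.4449,0.8956)
member 1 (0-2): L=4.1570, (cx,cy)=(1.0000,0.0000)
member 2 (1-2): L=4.6130, (cx,cy)=(0.4600,-0.8879)
member 3 (1-3): L=4.0824, (cx,cy)=(0.9938,-0.1115)
member 4 (2-3): L=4.1232, (cx,cy)=(0.4693,0.8830)
member 5 (2-4): L=3.4950, (cx,cy)=(1.0000,0.0000)
member 6 (3-4): L=3.9611, (cx,cy)=(0.3938,-0.9192)
member 7 (3-5): L=3.6083, (cx,cy)=(0.9999,0.0125)
member 8 (4-5): L=4.2167, (cx,cy)=(0.4857,0.8741)
solve A·x = −loads:
  F[0-1] = +2000.6971 N (tension)
  F[0-2] = +1660.9533 N (tension)
  F[1-2] = -2261.7699 N (compression)
  F[1-3] = +1942.7062 N (tension)
  F[2-3] = +2274.2565 N (tension)
  F[2-4] = -446.7510 N (compression)
  F[3-4] = -1898.4564 N (compression)
  F[3-5] = +3745.8474 N (tension)
  F[4-5] = -2459.2493 N (compression)
  Rx@0 = -2551.1400 N
  Ry@0 = -1791.7467 N
  Ry@4 = +3894.7467 N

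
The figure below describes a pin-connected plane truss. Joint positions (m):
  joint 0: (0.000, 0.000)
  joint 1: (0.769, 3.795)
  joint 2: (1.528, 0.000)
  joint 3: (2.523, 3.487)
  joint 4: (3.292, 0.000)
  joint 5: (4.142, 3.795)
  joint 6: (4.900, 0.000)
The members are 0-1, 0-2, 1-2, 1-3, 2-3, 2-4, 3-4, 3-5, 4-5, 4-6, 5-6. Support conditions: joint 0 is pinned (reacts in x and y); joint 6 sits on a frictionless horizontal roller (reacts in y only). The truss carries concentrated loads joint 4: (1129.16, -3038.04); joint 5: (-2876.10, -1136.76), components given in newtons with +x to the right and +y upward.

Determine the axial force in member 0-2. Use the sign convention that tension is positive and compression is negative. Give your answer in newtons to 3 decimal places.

-1057.913

N=7 nodes, M=11 members, R=3 reactions → 2N=14, M+R=14
member 0 (0-1): L=3.8721, (cx,cy)=(0.1986,0.9801)
member 1 (0-2): L=1.5280, (cx,cy)=(1.0000,0.0000)
member 2 (1-2): L=3.8702, (cx,cy)=(0.1961,-0.9806)
member 3 (1-3): L=1.7808, (cx,cy)=(0.9849,-0.1730)
member 4 (2-3): L=3.6262, (cx,cy)=(0.2744,0.9616)
member 5 (2-4): L=1.7640, (cx,cy)=(1.0000,0.0000)
member 6 (3-4): L=3.5708, (cx,cy)=(0.2154,-0.9765)
member 7 (3-5): L=1.6480, (cx,cy)=(0.9824,0.1869)
member 8 (4-5): L=3.8890, (cx,cy)=(0.2186,0.9758)
member 9 (4-6): L=1.6080, (cx,cy)=(1.0000,0.0000)
member 10 (5-6): L=3.8700, (cx,cy)=(0.1959,-0.9806)
solve A·x = −loads:
  F[0-1] = -3469.4412 N (compression)
  F[0-2] = -1057.9134 N (compression)
  F[1-2] = +3721.7687 N (tension)
  F[1-3] = -1440.6356 N (compression)
  F[2-3] = -3795.1620 N (compression)
  F[2-4] = +713.3526 N (tension)
  F[3-4] = +2881.8381 N (tension)
  F[3-5] = -3136.1774 N (compression)
  F[4-5] = +229.3697 N (tension)
  F[4-6] = +154.6893 N (tension)
  F[5-6] = -789.7644 N (compression)
  Rx@0 = +1746.9400 N
  Ry@0 = +3400.3330 N
  Ry@6 = +774.4670 N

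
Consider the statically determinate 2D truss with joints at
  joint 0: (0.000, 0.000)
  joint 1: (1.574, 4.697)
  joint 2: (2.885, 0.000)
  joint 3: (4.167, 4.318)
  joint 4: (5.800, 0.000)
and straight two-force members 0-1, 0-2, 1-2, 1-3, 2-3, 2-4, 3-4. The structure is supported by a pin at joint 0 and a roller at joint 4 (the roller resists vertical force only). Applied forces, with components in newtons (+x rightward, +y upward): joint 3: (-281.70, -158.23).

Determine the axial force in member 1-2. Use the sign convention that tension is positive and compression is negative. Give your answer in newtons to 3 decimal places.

288.697

N=5 nodes, M=7 members, R=3 reactions → 2N=10, M+R=10
member 0 (0-1): L=4.9537, (cx,cy)=(0.3177,0.9482)
member 1 (0-2): L=2.8850, (cx,cy)=(1.0000,0.0000)
member 2 (1-2): L=4.8765, (cx,cy)=(0.2688,-0.9632)
member 3 (1-3): L=2.6206, (cx,cy)=(0.9895,-0.1446)
member 4 (2-3): L=4.5043, (cx,cy)=(0.2846,0.9586)
member 5 (2-4): L=2.9150, (cx,cy)=(1.0000,0.0000)
member 6 (3-4): L=4.6165, (cx,cy)=(0.3537,-0.9353)
solve A·x = −loads:
  F[0-1] = -268.1679 N (compression)
  F[0-2] = -196.4920 N (compression)
  F[1-2] = +288.6974 N (tension)
  F[1-3] = -164.5511 N (compression)
  F[2-3] = -290.0659 N (compression)
  F[2-4] = -36.3211 N (compression)
  F[3-4] = +102.6793 N (tension)
  Rx@0 = +281.7000 N
  Ry@0 = +254.2707 N
  Ry@4 = -96.0407 N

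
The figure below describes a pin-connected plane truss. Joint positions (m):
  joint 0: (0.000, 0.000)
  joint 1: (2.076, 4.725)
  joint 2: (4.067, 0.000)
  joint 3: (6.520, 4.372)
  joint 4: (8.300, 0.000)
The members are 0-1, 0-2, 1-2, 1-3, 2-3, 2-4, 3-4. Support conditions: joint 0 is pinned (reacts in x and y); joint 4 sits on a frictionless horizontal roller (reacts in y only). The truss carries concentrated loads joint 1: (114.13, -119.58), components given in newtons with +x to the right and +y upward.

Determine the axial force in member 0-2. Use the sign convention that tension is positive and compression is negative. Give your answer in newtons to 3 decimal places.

N=5 nodes, M=7 members, R=3 reactions → 2N=10, M+R=10
member 0 (0-1): L=5.1609, (cx,cy)=(0.4023,0.9155)
member 1 (0-2): L=4.0670, (cx,cy)=(1.0000,0.0000)
member 2 (1-2): L=5.1273, (cx,cy)=(0.3883,-0.9215)
member 3 (1-3): L=4.4580, (cx,cy)=(0.9969,-0.0792)
member 4 (2-3): L=5.0131, (cx,cy)=(0.4893,0.8721)
member 5 (2-4): L=4.2330, (cx,cy)=(1.0000,0.0000)
member 6 (3-4): L=4.7205, (cx,cy)=(0.3771,-0.9262)
solve A·x = −loads:
  F[0-1] = -26.9778 N (compression)
  F[0-2] = +124.9819 N (tension)
  F[1-2] = -95.3798 N (compression)
  F[1-3] = -88.2220 N (compression)
  F[2-3] = +100.7849 N (tension)
  F[2-4] = +38.6295 N (tension)
  F[3-4] = -102.4434 N (compression)
  Rx@0 = -114.1300 N
  Ry@0 = +24.6990 N
  Ry@4 = +94.8810 N

124.982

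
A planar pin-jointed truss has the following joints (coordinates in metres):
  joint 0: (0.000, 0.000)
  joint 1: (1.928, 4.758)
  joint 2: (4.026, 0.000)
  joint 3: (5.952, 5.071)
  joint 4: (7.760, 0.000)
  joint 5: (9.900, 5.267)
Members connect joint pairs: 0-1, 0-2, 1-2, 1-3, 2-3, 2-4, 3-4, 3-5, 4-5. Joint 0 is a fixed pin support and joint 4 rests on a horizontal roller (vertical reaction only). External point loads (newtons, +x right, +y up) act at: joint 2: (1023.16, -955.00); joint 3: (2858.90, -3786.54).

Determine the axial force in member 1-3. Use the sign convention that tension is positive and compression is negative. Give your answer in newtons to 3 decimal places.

432.008

N=6 nodes, M=9 members, R=3 reactions → 2N=12, M+R=12
member 0 (0-1): L=5.1338, (cx,cy)=(0.3756,0.9268)
member 1 (0-2): L=4.0260, (cx,cy)=(1.0000,0.0000)
member 2 (1-2): L=5.2000, (cx,cy)=(0.4035,-0.9150)
member 3 (1-3): L=4.0362, (cx,cy)=(0.9970,0.0775)
member 4 (2-3): L=5.4244, (cx,cy)=(0.3551,0.9348)
member 5 (2-4): L=3.7340, (cx,cy)=(1.0000,0.0000)
member 6 (3-4): L=5.3837, (cx,cy)=(0.3358,-0.9419)
member 7 (3-5): L=3.9529, (cx,cy)=(0.9988,0.0496)
member 8 (4-5): L=5.6851, (cx,cy)=(0.3764,0.9264)
solve A·x = −loads:
  F[0-1] = +568.0560 N (tension)
  F[0-2] = +3668.7258 N (tension)
  F[1-2] = -538.7704 N (compression)
  F[1-3] = +432.0077 N (tension)
  F[2-3] = +1548.8938 N (tension)
  F[2-4] = +1878.2432 N (tension)
  F[3-4] = -5592.8331 N (compression)
  F[3-5] = -0.0000 N (compression)
  F[4-5] = +0.0000 N (tension)
  Rx@0 = -3882.0600 N
  Ry@0 = -526.4752 N
  Ry@4 = +5268.0152 N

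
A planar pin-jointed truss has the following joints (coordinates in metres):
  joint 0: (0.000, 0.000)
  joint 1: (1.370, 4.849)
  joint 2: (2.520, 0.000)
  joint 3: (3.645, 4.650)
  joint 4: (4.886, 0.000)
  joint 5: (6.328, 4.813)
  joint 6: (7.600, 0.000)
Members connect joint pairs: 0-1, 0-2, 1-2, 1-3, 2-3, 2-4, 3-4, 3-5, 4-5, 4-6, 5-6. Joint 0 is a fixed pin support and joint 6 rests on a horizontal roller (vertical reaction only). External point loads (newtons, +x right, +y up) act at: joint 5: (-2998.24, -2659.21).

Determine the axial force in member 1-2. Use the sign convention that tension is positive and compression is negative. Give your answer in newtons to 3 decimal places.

N=7 nodes, M=11 members, R=3 reactions → 2N=14, M+R=14
member 0 (0-1): L=5.0388, (cx,cy)=(0.2719,0.9623)
member 1 (0-2): L=2.5200, (cx,cy)=(1.0000,0.0000)
member 2 (1-2): L=4.9835, (cx,cy)=(0.2308,-0.9730)
member 3 (1-3): L=2.2837, (cx,cy)=(0.9962,-0.0871)
member 4 (2-3): L=4.7842, (cx,cy)=(0.2352,0.9720)
member 5 (2-4): L=2.3660, (cx,cy)=(1.0000,0.0000)
member 6 (3-4): L=4.8128, (cx,cy)=(0.2579,-0.9662)
member 7 (3-5): L=2.6879, (cx,cy)=(0.9982,0.0606)
member 8 (4-5): L=5.0244, (cx,cy)=(0.2870,0.9579)
member 9 (4-6): L=2.7140, (cx,cy)=(1.0000,0.0000)
member 10 (5-6): L=4.9782, (cx,cy)=(0.2555,-0.9668)
solve A·x = −loads:
  F[0-1] = -2435.5731 N (compression)
  F[0-2] = -2336.0343 N (compression)
  F[1-2] = +2520.6582 N (tension)
  F[1-3] = -1248.6260 N (compression)
  F[2-3] = -2523.3854 N (compression)
  F[2-4] = -1160.9863 N (compression)
  F[3-4] = +2273.4695 N (tension)
  F[3-5] = -2427.9512 N (compression)
  F[4-5] = -2293.0562 N (compression)
  F[4-6] = +83.3522 N (tension)
  F[5-6] = -326.2168 N (compression)
  Rx@0 = +2998.2400 N
  Ry@0 = +2343.8216 N
  Ry@6 = +315.3884 N

2520.658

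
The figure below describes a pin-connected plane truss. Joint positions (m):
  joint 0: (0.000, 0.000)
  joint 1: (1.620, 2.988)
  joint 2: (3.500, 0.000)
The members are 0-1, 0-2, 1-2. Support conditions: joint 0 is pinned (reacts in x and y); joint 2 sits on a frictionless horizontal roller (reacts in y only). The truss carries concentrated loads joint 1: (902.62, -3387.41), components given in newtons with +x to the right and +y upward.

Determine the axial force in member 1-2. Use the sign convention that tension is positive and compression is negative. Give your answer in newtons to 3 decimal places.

N=3 nodes, M=3 members, R=3 reactions → 2N=6, M+R=6
member 0 (0-1): L=3.3989, (cx,cy)=(0.4766,0.8791)
member 1 (0-2): L=3.5000, (cx,cy)=(1.0000,0.0000)
member 2 (1-2): L=3.5302, (cx,cy)=(0.5325,-0.8464)
solve A·x = −loads:
  F[0-1] = -1193.1920 N (compression)
  F[0-2] = +1471.3243 N (tension)
  F[1-2] = -2762.8284 N (compression)
  Rx@0 = -902.6200 N
  Ry@0 = +1048.9435 N
  Ry@2 = +2338.4665 N

-2762.828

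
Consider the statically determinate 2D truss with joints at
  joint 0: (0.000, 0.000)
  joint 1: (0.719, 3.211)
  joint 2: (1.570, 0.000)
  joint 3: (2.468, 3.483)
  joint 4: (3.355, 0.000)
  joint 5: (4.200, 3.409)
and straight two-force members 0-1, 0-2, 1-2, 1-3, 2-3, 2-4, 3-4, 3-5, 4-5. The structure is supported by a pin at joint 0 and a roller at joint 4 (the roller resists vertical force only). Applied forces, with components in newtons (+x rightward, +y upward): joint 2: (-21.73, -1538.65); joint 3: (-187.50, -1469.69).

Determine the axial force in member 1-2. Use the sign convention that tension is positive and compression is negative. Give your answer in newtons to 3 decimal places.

1344.325

N=6 nodes, M=9 members, R=3 reactions → 2N=12, M+R=12
member 0 (0-1): L=3.2905, (cx,cy)=(0.2185,0.9758)
member 1 (0-2): L=1.5700, (cx,cy)=(1.0000,0.0000)
member 2 (1-2): L=3.3219, (cx,cy)=(0.2562,-0.9666)
member 3 (1-3): L=1.7700, (cx,cy)=(0.9881,0.1537)
member 4 (2-3): L=3.5969, (cx,cy)=(0.2497,0.9683)
member 5 (2-4): L=1.7850, (cx,cy)=(1.0000,0.0000)
member 6 (3-4): L=3.5942, (cx,cy)=(0.2468,-0.9691)
member 7 (3-5): L=1.7336, (cx,cy)=(0.9991,-0.0427)
member 8 (4-5): L=3.5122, (cx,cy)=(0.2406,0.9706)
solve A·x = −loads:
  F[0-1] = -1436.5521 N (compression)
  F[0-2] = +104.6665 N (tension)
  F[1-2] = +1344.3251 N (tension)
  F[1-3] = -666.2017 N (compression)
  F[2-3] = +247.0088 N (tension)
  F[2-4] = +409.1206 N (tension)
  F[3-4] = -1657.7778 N (compression)
  F[3-5] = -0.0000 N (compression)
  F[4-5] = +0.0000 N (tension)
  Rx@0 = +209.2300 N
  Ry@0 = +1401.8384 N
  Ry@4 = +1606.5016 N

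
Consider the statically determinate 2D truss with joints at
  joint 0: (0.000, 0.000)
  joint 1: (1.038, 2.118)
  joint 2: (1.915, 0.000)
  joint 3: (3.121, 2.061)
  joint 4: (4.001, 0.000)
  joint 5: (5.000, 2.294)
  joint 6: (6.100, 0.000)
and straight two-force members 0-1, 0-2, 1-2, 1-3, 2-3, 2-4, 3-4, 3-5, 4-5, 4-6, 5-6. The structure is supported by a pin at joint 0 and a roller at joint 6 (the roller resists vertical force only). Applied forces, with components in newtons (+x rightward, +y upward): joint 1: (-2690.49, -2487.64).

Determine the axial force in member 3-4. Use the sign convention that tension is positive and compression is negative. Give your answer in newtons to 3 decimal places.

622.110

N=7 nodes, M=11 members, R=3 reactions → 2N=14, M+R=14
member 0 (0-1): L=2.3587, (cx,cy)=(0.4401,0.8980)
member 1 (0-2): L=1.9150, (cx,cy)=(1.0000,0.0000)
member 2 (1-2): L=2.2924, (cx,cy)=(0.3826,-0.9239)
member 3 (1-3): L=2.0838, (cx,cy)=(0.9996,-0.0274)
member 4 (2-3): L=2.3879, (cx,cy)=(0.5050,0.8631)
member 5 (2-4): L=2.0860, (cx,cy)=(1.0000,0.0000)
member 6 (3-4): L=2.2410, (cx,cy)=(0.3927,-0.9197)
member 7 (3-5): L=1.8934, (cx,cy)=(0.9924,0.1231)
member 8 (4-5): L=2.5021, (cx,cy)=(0.3993,0.9168)
member 9 (4-6): L=2.0990, (cx,cy)=(1.0000,0.0000)
member 10 (5-6): L=2.5441, (cx,cy)=(0.4324,-0.9017)
solve A·x = −loads:
  F[0-1] = -3339.2426 N (compression)
  F[0-2] = -1220.9668 N (compression)
  F[1-2] = +522.6907 N (tension)
  F[1-3] = +1021.3832 N (tension)
  F[2-3] = -559.5305 N (compression)
  F[2-4] = -738.4145 N (compression)
  F[3-4] = +622.1102 N (tension)
  F[3-5] = +497.9085 N (tension)
  F[4-5] = -624.0374 N (compression)
  F[4-6] = -244.9666 N (compression)
  F[5-6] = +566.5629 N (tension)
  Rx@0 = +2690.4900 N
  Ry@0 = +2998.5068 N
  Ry@6 = -510.8668 N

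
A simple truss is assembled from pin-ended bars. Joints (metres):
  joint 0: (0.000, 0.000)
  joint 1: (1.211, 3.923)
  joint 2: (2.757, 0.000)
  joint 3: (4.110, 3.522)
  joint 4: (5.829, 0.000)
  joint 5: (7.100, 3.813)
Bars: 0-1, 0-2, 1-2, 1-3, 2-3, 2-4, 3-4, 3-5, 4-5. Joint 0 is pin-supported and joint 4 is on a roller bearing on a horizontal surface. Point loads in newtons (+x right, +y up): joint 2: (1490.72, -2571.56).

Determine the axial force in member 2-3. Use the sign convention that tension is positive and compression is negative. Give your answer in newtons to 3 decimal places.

N=6 nodes, M=9 members, R=3 reactions → 2N=12, M+R=12
member 0 (0-1): L=4.1057, (cx,cy)=(0.2950,0.9555)
member 1 (0-2): L=2.7570, (cx,cy)=(1.0000,0.0000)
member 2 (1-2): L=4.2166, (cx,cy)=(0.3666,-0.9304)
member 3 (1-3): L=2.9266, (cx,cy)=(0.9906,-0.1370)
member 4 (2-3): L=3.7729, (cx,cy)=(0.3586,0.9335)
member 5 (2-4): L=3.0720, (cx,cy)=(1.0000,0.0000)
member 6 (3-4): L=3.9191, (cx,cy)=(0.4386,-0.8987)
member 7 (3-5): L=3.0041, (cx,cy)=(0.9953,0.0969)
member 8 (4-5): L=4.0193, (cx,cy)=(0.3162,0.9487)
solve A·x = −loads:
  F[0-1] = -1418.3668 N (compression)
  F[0-2] = +1909.0795 N (tension)
  F[1-2] = +1606.4780 N (tension)
  F[1-3] = -1016.9544 N (compression)
  F[2-3] = +1153.6871 N (tension)
  F[2-4] = +593.6437 N (tension)
  F[3-4] = -1353.4362 N (compression)
  F[3-5] = +0.0000 N (tension)
  F[4-5] = -0.0000 N (compression)
  Rx@0 = -1490.7200 N
  Ry@0 = +1355.2637 N
  Ry@4 = +1216.2963 N

1153.687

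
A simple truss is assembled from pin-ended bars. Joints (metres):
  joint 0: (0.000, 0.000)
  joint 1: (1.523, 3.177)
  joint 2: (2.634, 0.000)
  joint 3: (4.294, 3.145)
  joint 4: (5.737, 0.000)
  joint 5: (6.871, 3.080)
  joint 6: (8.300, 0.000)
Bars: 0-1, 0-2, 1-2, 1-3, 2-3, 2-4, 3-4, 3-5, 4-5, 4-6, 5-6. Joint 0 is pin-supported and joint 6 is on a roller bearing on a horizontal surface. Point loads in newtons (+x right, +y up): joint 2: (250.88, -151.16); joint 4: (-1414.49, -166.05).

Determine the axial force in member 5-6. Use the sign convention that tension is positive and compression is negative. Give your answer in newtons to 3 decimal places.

-179.408

N=7 nodes, M=11 members, R=3 reactions → 2N=14, M+R=14
member 0 (0-1): L=3.5232, (cx,cy)=(0.4323,0.9017)
member 1 (0-2): L=2.6340, (cx,cy)=(1.0000,0.0000)
member 2 (1-2): L=3.3657, (cx,cy)=(0.3301,-0.9439)
member 3 (1-3): L=2.7712, (cx,cy)=(0.9999,-0.0115)
member 4 (2-3): L=3.5562, (cx,cy)=(0.4668,0.8844)
member 5 (2-4): L=3.1030, (cx,cy)=(1.0000,0.0000)
member 6 (3-4): L=3.4602, (cx,cy)=(0.4170,-0.9089)
member 7 (3-5): L=2.5778, (cx,cy)=(0.9997,-0.0252)
member 8 (4-5): L=3.2821, (cx,cy)=(0.3455,0.9384)
member 9 (4-6): L=2.5630, (cx,cy)=(1.0000,0.0000)
member 10 (5-6): L=3.3954, (cx,cy)=(0.4209,-0.9071)
solve A·x = −loads:
  F[0-1] = -171.2965 N (compression)
  F[0-2] = -1089.5621 N (compression)
  F[1-2] = +165.2105 N (tension)
  F[1-3] = -128.5922 N (compression)
  F[2-3] = -5.4161 N (compression)
  F[2-4] = -1283.3782 N (compression)
  F[3-4] = +7.3599 N (tension)
  F[3-5] = -134.2237 N (compression)
  F[4-5] = +169.8188 N (tension)
  F[4-6] = +75.5074 N (tension)
  F[5-6] = -179.4083 N (compression)
  Rx@0 = +1163.6100 N
  Ry@0 = +154.4649 N
  Ry@6 = +162.7451 N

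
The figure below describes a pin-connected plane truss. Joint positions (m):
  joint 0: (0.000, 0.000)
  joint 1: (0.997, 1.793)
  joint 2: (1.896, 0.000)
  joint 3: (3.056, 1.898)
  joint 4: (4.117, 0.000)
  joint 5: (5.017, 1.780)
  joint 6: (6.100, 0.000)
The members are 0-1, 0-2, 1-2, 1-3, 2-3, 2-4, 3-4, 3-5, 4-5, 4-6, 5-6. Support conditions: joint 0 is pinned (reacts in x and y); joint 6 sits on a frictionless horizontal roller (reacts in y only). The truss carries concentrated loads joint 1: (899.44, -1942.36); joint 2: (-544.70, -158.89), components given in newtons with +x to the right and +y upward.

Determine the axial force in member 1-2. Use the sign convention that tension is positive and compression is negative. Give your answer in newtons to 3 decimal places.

N=7 nodes, M=11 members, R=3 reactions → 2N=14, M+R=14
member 0 (0-1): L=2.0516, (cx,cy)=(0.4860,0.8740)
member 1 (0-2): L=1.8960, (cx,cy)=(1.0000,0.0000)
member 2 (1-2): L=2.0058, (cx,cy)=(0.4482,-0.8939)
member 3 (1-3): L=2.0617, (cx,cy)=(0.9987,0.0509)
member 4 (2-3): L=2.2244, (cx,cy)=(0.5215,0.8533)
member 5 (2-4): L=2.2210, (cx,cy)=(1.0000,0.0000)
member 6 (3-4): L=2.1744, (cx,cy)=(0.4879,-0.8729)
member 7 (3-5): L=1.9645, (cx,cy)=(0.9982,-0.0601)
member 8 (4-5): L=1.9946, (cx,cy)=(0.4512,0.8924)
member 9 (4-6): L=1.9830, (cx,cy)=(1.0000,0.0000)
member 10 (5-6): L=2.0836, (cx,cy)=(0.5198,-0.8543)
solve A·x = −loads:
  F[0-1] = -1682.0000 N (compression)
  F[0-2] = +1172.1483 N (tension)
  F[1-2] = -610.7089 N (compression)
  F[1-3] = -1444.9974 N (compression)
  F[2-3] = +826.0321 N (tension)
  F[2-4] = +1012.3576 N (tension)
  F[3-4] = -676.1128 N (compression)
  F[3-5] = -683.6862 N (compression)
  F[4-5] = +661.3100 N (tension)
  F[4-6] = +384.0555 N (tension)
  F[5-6] = -738.8816 N (compression)
  Rx@0 = -354.7400 N
  Ry@0 = +1470.0231 N
  Ry@6 = +631.2269 N

-610.709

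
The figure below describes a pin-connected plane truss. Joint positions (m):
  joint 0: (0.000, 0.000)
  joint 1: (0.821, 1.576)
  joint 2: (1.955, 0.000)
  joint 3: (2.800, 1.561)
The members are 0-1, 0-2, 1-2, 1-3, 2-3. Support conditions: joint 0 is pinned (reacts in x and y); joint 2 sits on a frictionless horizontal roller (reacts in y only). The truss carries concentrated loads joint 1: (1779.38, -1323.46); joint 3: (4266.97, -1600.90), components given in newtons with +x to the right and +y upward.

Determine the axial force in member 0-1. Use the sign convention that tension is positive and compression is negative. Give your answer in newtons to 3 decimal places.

5373.616

N=4 nodes, M=5 members, R=3 reactions → 2N=8, M+R=8
member 0 (0-1): L=1.7770, (cx,cy)=(0.4620,0.8869)
member 1 (0-2): L=1.9550, (cx,cy)=(1.0000,0.0000)
member 2 (1-2): L=1.9416, (cx,cy)=(0.5841,-0.8117)
member 3 (1-3): L=1.9791, (cx,cy)=(1.0000,-0.0076)
member 4 (2-3): L=1.7750, (cx,cy)=(0.4760,0.8794)
solve A·x = −loads:
  F[0-1] = +5373.6156 N (tension)
  F[0-2] = +3563.6956 N (tension)
  F[1-2] = -7549.4192 N (compression)
  F[1-3] = +5112.7387 N (tension)
  F[2-3] = -1776.3403 N (compression)
  Rx@0 = -6046.3500 N
  Ry@0 = -4765.7289 N
  Ry@2 = +7690.0889 N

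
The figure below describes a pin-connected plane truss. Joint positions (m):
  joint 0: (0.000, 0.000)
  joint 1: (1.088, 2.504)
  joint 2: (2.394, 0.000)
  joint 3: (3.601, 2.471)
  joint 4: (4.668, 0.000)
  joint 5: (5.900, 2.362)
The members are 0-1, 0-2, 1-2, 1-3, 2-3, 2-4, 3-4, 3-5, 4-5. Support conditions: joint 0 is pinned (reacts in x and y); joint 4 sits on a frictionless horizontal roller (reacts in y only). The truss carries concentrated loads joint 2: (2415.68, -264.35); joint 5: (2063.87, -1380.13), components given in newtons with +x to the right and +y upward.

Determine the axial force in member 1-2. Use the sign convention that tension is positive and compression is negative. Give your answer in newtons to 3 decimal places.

N=6 nodes, M=9 members, R=3 reactions → 2N=12, M+R=12
member 0 (0-1): L=2.7302, (cx,cy)=(0.3985,0.9172)
member 1 (0-2): L=2.3940, (cx,cy)=(1.0000,0.0000)
member 2 (1-2): L=2.8241, (cx,cy)=(0.4624,-0.8866)
member 3 (1-3): L=2.5132, (cx,cy)=(0.9999,-0.0131)
member 4 (2-3): L=2.7500, (cx,cy)=(0.4389,0.8985)
member 5 (2-4): L=2.2740, (cx,cy)=(1.0000,0.0000)
member 6 (3-4): L=2.6915, (cx,cy)=(0.3964,-0.9181)
member 7 (3-5): L=2.3016, (cx,cy)=(0.9989,-0.0474)
member 8 (4-5): L=2.6640, (cx,cy)=(0.4625,0.8866)
solve A·x = −loads:
  F[0-1] = +1395.3762 N (tension)
  F[0-2] = +3923.4761 N (tension)
  F[1-2] = -1461.6467 N (compression)
  F[1-3] = +1232.1113 N (tension)
  F[2-3] = +1736.5128 N (tension)
  F[2-4] = +69.7032 N (tension)
  F[3-4] = -1822.2392 N (compression)
  F[3-5] = +2719.6066 N (tension)
  F[4-5] = -1411.3227 N (compression)
  Rx@0 = -4479.5500 N
  Ry@0 = -1279.7877 N
  Ry@4 = +2924.2677 N

-1461.647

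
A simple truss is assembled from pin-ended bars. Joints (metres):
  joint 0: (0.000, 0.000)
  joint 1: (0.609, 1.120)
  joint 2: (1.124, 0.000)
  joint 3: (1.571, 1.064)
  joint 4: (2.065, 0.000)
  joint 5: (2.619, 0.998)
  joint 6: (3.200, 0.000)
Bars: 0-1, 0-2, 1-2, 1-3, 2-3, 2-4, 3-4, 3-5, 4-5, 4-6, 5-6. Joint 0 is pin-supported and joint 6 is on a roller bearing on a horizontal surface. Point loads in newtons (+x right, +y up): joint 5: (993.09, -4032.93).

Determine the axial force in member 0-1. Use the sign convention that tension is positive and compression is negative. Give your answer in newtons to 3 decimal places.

N=7 nodes, M=11 members, R=3 reactions → 2N=14, M+R=14
member 0 (0-1): L=1.2749, (cx,cy)=(0.4777,0.8785)
member 1 (0-2): L=1.1240, (cx,cy)=(1.0000,0.0000)
member 2 (1-2): L=1.2327, (cx,cy)=(0.4178,-0.9086)
member 3 (1-3): L=0.9636, (cx,cy)=(0.9983,-0.0581)
member 4 (2-3): L=1.1541, (cx,cy)=(0.3873,0.9219)
member 5 (2-4): L=0.9410, (cx,cy)=(1.0000,0.0000)
member 6 (3-4): L=1.1731, (cx,cy)=(0.4211,-0.9070)
member 7 (3-5): L=1.0501, (cx,cy)=(0.9980,-0.0629)
member 8 (4-5): L=1.1415, (cx,cy)=(0.4853,0.8743)
member 9 (4-6): L=1.1350, (cx,cy)=(1.0000,0.0000)
member 10 (5-6): L=1.1548, (cx,cy)=(0.5031,-0.8642)
solve A·x = −loads:
  F[0-1] = -480.9302 N (compression)
  F[0-2] = +1222.8292 N (tension)
  F[1-2] = +492.9500 N (tension)
  F[1-3] = -436.4173 N (compression)
  F[2-3] = -485.7890 N (compression)
  F[2-4] = +1616.9260 N (tension)
  F[3-4] = +524.4773 N (tension)
  F[3-5] = -846.3727 N (compression)
  F[4-5] = -544.0848 N (compression)
  F[4-6] = +2101.8584 N (tension)
  F[5-6] = -4177.6727 N (compression)
  Rx@0 = -993.0900 N
  Ry@0 = +422.5089 N
  Ry@6 = +3610.4211 N

-480.930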